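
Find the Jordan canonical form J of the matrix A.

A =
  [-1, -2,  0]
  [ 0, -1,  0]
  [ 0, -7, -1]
J_2(-1) ⊕ J_1(-1)

The characteristic polynomial is
  det(x·I − A) = x^3 + 3*x^2 + 3*x + 1 = (x + 1)^3

Eigenvalues and multiplicities (the geometric multiplicity of λ is n − rank(A − λI), which equals the number of Jordan blocks for λ):
  λ = -1: algebraic multiplicity = 3, geometric multiplicity = 2

Determining the block sizes for each eigenvalue:
  λ = -1: 2 blocks summing to 3 forces exactly one block of size 2 and the rest size 1 → block sizes [2, 1]

Assembling the blocks gives a Jordan form
J =
  [-1,  1,  0]
  [ 0, -1,  0]
  [ 0,  0, -1]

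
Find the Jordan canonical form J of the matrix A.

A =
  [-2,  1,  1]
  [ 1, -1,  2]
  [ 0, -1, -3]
J_3(-2)

The characteristic polynomial is
  det(x·I − A) = x^3 + 6*x^2 + 12*x + 8 = (x + 2)^3

Eigenvalues and multiplicities (the geometric multiplicity of λ is n − rank(A − λI), which equals the number of Jordan blocks for λ):
  λ = -2: algebraic multiplicity = 3, geometric multiplicity = 1

Determining the block sizes for each eigenvalue:
  λ = -2: one block (gm = 1), so the single block has size am = 3 → block sizes [3]

Assembling the blocks gives a Jordan form
J =
  [-2,  1,  0]
  [ 0, -2,  1]
  [ 0,  0, -2]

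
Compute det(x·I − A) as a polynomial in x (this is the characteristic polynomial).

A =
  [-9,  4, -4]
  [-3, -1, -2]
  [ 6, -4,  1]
x^3 + 9*x^2 + 27*x + 27

Expanding det(x·I − A) (e.g. by cofactor expansion or by noting that A is similar to its Jordan form J, which has the same characteristic polynomial as A) gives
  χ_A(x) = x^3 + 9*x^2 + 27*x + 27
which factors as (x + 3)^3. The eigenvalues (with algebraic multiplicities) are λ = -3 with multiplicity 3.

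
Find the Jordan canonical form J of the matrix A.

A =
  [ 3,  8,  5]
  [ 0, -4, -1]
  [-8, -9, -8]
J_3(-3)

The characteristic polynomial is
  det(x·I − A) = x^3 + 9*x^2 + 27*x + 27 = (x + 3)^3

Eigenvalues and multiplicities (the geometric multiplicity of λ is n − rank(A − λI), which equals the number of Jordan blocks for λ):
  λ = -3: algebraic multiplicity = 3, geometric multiplicity = 1

Determining the block sizes for each eigenvalue:
  λ = -3: one block (gm = 1), so the single block has size am = 3 → block sizes [3]

Assembling the blocks gives a Jordan form
J =
  [-3,  1,  0]
  [ 0, -3,  1]
  [ 0,  0, -3]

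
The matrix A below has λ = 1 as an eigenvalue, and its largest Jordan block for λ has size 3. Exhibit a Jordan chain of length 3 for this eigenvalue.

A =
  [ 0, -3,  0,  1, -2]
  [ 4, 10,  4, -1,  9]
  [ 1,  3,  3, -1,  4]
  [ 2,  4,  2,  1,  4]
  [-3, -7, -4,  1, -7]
A Jordan chain for λ = 1 of length 3:
v_1 = (-1, 1, 1, 0, -1)ᵀ
v_2 = (-1, 0, -1, 0, 1)ᵀ
v_3 = (1, 0, -1, 0, 0)ᵀ

Let N = A − (1)·I. We want v_3 with N^3 v_3 = 0 but N^2 v_3 ≠ 0; then v_{j-1} := N · v_j for j = 3, …, 2.

Pick v_3 = (1, 0, -1, 0, 0)ᵀ.
Then v_2 = N · v_3 = (-1, 0, -1, 0, 1)ᵀ.
Then v_1 = N · v_2 = (-1, 1, 1, 0, -1)ᵀ.

Sanity check: (A − (1)·I) v_1 = (0, 0, 0, 0, 0)ᵀ = 0. ✓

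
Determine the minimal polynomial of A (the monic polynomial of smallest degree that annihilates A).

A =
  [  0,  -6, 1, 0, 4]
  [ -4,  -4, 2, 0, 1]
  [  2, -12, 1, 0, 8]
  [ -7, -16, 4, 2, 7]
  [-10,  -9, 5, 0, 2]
x^5 - x^4 - 5*x^3 + x^2 + 8*x + 4

The characteristic polynomial is χ_A(x) = (x - 2)^2*(x + 1)^3, so the eigenvalues are known. The minimal polynomial is
  m_A(x) = Π_λ (x − λ)^{k_λ}
where k_λ is the size of the *largest* Jordan block for λ (equivalently, the smallest k with (A − λI)^k v = 0 for every generalised eigenvector v of λ).

  λ = -1: largest Jordan block has size 3, contributing (x + 1)^3
  λ = 2: largest Jordan block has size 2, contributing (x − 2)^2

So m_A(x) = (x - 2)^2*(x + 1)^3 = x^5 - x^4 - 5*x^3 + x^2 + 8*x + 4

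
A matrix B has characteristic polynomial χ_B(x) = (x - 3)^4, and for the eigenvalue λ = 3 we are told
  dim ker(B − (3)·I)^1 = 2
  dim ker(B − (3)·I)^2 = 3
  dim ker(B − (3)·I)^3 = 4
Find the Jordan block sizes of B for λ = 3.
Block sizes for λ = 3: [3, 1]

From the dimensions of kernels of powers, the number of Jordan blocks of size at least j is d_j − d_{j−1} where d_j = dim ker(N^j) (with d_0 = 0). Computing the differences gives [2, 1, 1].
The number of blocks of size exactly k is (#blocks of size ≥ k) − (#blocks of size ≥ k + 1), so the partition is: 1 block(s) of size 1, 1 block(s) of size 3.
In nonincreasing order the block sizes are [3, 1].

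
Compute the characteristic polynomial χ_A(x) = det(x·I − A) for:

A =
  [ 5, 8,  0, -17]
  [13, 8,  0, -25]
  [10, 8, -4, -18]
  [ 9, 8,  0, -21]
x^4 + 12*x^3 + 48*x^2 + 64*x

Expanding det(x·I − A) (e.g. by cofactor expansion or by noting that A is similar to its Jordan form J, which has the same characteristic polynomial as A) gives
  χ_A(x) = x^4 + 12*x^3 + 48*x^2 + 64*x
which factors as x*(x + 4)^3. The eigenvalues (with algebraic multiplicities) are λ = -4 with multiplicity 3, λ = 0 with multiplicity 1.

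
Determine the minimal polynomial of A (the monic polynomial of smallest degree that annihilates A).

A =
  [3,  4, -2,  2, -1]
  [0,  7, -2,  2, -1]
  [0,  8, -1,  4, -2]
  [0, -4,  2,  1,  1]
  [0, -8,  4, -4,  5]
x^2 - 6*x + 9

The characteristic polynomial is χ_A(x) = (x - 3)^5, so the eigenvalues are known. The minimal polynomial is
  m_A(x) = Π_λ (x − λ)^{k_λ}
where k_λ is the size of the *largest* Jordan block for λ (equivalently, the smallest k with (A − λI)^k v = 0 for every generalised eigenvector v of λ).

  λ = 3: largest Jordan block has size 2, contributing (x − 3)^2

So m_A(x) = (x - 3)^2 = x^2 - 6*x + 9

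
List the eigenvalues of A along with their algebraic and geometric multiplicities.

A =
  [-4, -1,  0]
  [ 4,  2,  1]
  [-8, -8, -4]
λ = -2: alg = 3, geom = 1

Step 1 — factor the characteristic polynomial to read off the algebraic multiplicities:
  χ_A(x) = (x + 2)^3

Step 2 — compute geometric multiplicities via the rank-nullity identity g(λ) = n − rank(A − λI):
  rank(A − (-2)·I) = 2, so dim ker(A − (-2)·I) = n − 2 = 1

Summary:
  λ = -2: algebraic multiplicity = 3, geometric multiplicity = 1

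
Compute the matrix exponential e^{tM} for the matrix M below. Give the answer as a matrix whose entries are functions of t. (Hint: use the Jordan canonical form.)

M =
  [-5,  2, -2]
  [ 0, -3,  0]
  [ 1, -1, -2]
e^{tM} =
  [-exp(-3*t) + 2*exp(-4*t), 2*exp(-3*t) - 2*exp(-4*t), -2*exp(-3*t) + 2*exp(-4*t)]
  [0, exp(-3*t), 0]
  [exp(-3*t) - exp(-4*t), -exp(-3*t) + exp(-4*t), 2*exp(-3*t) - exp(-4*t)]

Strategy: write M = P · J · P⁻¹ where J is a Jordan canonical form, so e^{tM} = P · e^{tJ} · P⁻¹, and e^{tJ} can be computed block-by-block.

M has Jordan form
J =
  [-4,  0,  0]
  [ 0, -3,  0]
  [ 0,  0, -3]
(up to reordering of blocks).

Per-block formulas:
  For a 1×1 block at λ = -3: exp(t · [-3]) = [e^(-3t)].
  For a 1×1 block at λ = -4: exp(t · [-4]) = [e^(-4t)].

After assembling e^{tJ} and conjugating by P, we get:

e^{tM} =
  [-exp(-3*t) + 2*exp(-4*t), 2*exp(-3*t) - 2*exp(-4*t), -2*exp(-3*t) + 2*exp(-4*t)]
  [0, exp(-3*t), 0]
  [exp(-3*t) - exp(-4*t), -exp(-3*t) + exp(-4*t), 2*exp(-3*t) - exp(-4*t)]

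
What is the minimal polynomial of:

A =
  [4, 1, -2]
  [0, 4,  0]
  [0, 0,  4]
x^2 - 8*x + 16

The characteristic polynomial is χ_A(x) = (x - 4)^3, so the eigenvalues are known. The minimal polynomial is
  m_A(x) = Π_λ (x − λ)^{k_λ}
where k_λ is the size of the *largest* Jordan block for λ (equivalently, the smallest k with (A − λI)^k v = 0 for every generalised eigenvector v of λ).

  λ = 4: largest Jordan block has size 2, contributing (x − 4)^2

So m_A(x) = (x - 4)^2 = x^2 - 8*x + 16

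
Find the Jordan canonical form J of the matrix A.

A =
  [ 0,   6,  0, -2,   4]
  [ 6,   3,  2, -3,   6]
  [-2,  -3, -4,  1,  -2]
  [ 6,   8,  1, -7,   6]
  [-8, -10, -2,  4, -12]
J_3(-4) ⊕ J_1(-4) ⊕ J_1(-4)

The characteristic polynomial is
  det(x·I − A) = x^5 + 20*x^4 + 160*x^3 + 640*x^2 + 1280*x + 1024 = (x + 4)^5

Eigenvalues and multiplicities (the geometric multiplicity of λ is n − rank(A − λI), which equals the number of Jordan blocks for λ):
  λ = -4: algebraic multiplicity = 5, geometric multiplicity = 3

Determining the block sizes for each eigenvalue:
  λ = -4: with am = 5 and gm = 3, the partition is not yet determined (e.g. several partitions of 5 into 3 parts exist). Let N = A − (-4)·I. Computing rank(N^1) = 2, rank(N^2) = 1, rank(N^3) = 0; the number of blocks of size ≥ j is rank(N^{j−1}) − rank(N^j), giving [3, 1, 1]. So we have 1 block(s) of size 3, 2 block(s) of size 1 → block sizes [3, 1, 1]

Assembling the blocks gives a Jordan form
J =
  [-4,  1,  0,  0,  0]
  [ 0, -4,  1,  0,  0]
  [ 0,  0, -4,  0,  0]
  [ 0,  0,  0, -4,  0]
  [ 0,  0,  0,  0, -4]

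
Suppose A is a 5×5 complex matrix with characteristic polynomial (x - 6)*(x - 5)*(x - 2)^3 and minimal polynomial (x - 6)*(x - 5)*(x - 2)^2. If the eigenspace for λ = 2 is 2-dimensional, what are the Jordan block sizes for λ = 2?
Block sizes for λ = 2: [2, 1]

Step 1 — from the characteristic polynomial, algebraic multiplicity of λ = 2 is 3. From dim ker(A − (2)·I) = 2, there are exactly 2 Jordan blocks for λ = 2.
Step 2 — from the minimal polynomial, the factor (x − 2)^2 tells us the largest block for λ = 2 has size 2.
Step 3 — with total size 3, 2 blocks, and largest block 2, the block sizes (in nonincreasing order) are [2, 1].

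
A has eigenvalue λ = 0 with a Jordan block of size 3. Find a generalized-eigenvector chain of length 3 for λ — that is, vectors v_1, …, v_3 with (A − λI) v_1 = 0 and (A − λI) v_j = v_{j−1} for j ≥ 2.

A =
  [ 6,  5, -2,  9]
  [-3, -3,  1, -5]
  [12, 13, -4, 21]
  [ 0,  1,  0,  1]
A Jordan chain for λ = 0 of length 3:
v_1 = (-3, 3, -15, -3)ᵀ
v_2 = (6, -3, 12, 0)ᵀ
v_3 = (1, 0, 0, 0)ᵀ

Let N = A − (0)·I. We want v_3 with N^3 v_3 = 0 but N^2 v_3 ≠ 0; then v_{j-1} := N · v_j for j = 3, …, 2.

Pick v_3 = (1, 0, 0, 0)ᵀ.
Then v_2 = N · v_3 = (6, -3, 12, 0)ᵀ.
Then v_1 = N · v_2 = (-3, 3, -15, -3)ᵀ.

Sanity check: (A − (0)·I) v_1 = (0, 0, 0, 0)ᵀ = 0. ✓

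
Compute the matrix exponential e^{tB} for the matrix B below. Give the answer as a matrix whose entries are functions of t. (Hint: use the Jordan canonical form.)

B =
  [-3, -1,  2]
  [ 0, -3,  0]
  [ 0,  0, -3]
e^{tB} =
  [exp(-3*t), -t*exp(-3*t), 2*t*exp(-3*t)]
  [0, exp(-3*t), 0]
  [0, 0, exp(-3*t)]

Strategy: write B = P · J · P⁻¹ where J is a Jordan canonical form, so e^{tB} = P · e^{tJ} · P⁻¹, and e^{tJ} can be computed block-by-block.

B has Jordan form
J =
  [-3,  1,  0]
  [ 0, -3,  0]
  [ 0,  0, -3]
(up to reordering of blocks).

Per-block formulas:
  For a 1×1 block at λ = -3: exp(t · [-3]) = [e^(-3t)].
  For a 2×2 Jordan block J_2(-3): exp(t · J_2(-3)) = e^(-3t)·(I + t·N), where N is the 2×2 nilpotent shift.

After assembling e^{tJ} and conjugating by P, we get:

e^{tB} =
  [exp(-3*t), -t*exp(-3*t), 2*t*exp(-3*t)]
  [0, exp(-3*t), 0]
  [0, 0, exp(-3*t)]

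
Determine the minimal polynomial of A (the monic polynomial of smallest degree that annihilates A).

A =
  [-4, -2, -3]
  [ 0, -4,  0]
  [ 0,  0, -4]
x^2 + 8*x + 16

The characteristic polynomial is χ_A(x) = (x + 4)^3, so the eigenvalues are known. The minimal polynomial is
  m_A(x) = Π_λ (x − λ)^{k_λ}
where k_λ is the size of the *largest* Jordan block for λ (equivalently, the smallest k with (A − λI)^k v = 0 for every generalised eigenvector v of λ).

  λ = -4: largest Jordan block has size 2, contributing (x + 4)^2

So m_A(x) = (x + 4)^2 = x^2 + 8*x + 16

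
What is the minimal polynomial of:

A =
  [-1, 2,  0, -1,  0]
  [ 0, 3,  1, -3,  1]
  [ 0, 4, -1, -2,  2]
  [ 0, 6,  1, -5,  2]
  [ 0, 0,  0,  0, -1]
x^3 + 3*x^2 + 3*x + 1

The characteristic polynomial is χ_A(x) = (x + 1)^5, so the eigenvalues are known. The minimal polynomial is
  m_A(x) = Π_λ (x − λ)^{k_λ}
where k_λ is the size of the *largest* Jordan block for λ (equivalently, the smallest k with (A − λI)^k v = 0 for every generalised eigenvector v of λ).

  λ = -1: largest Jordan block has size 3, contributing (x + 1)^3

So m_A(x) = (x + 1)^3 = x^3 + 3*x^2 + 3*x + 1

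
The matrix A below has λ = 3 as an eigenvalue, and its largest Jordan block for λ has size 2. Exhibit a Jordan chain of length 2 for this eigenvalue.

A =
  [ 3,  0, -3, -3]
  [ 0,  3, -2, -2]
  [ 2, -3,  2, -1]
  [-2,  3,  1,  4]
A Jordan chain for λ = 3 of length 2:
v_1 = (0, 0, 2, -2)ᵀ
v_2 = (1, 0, 0, 0)ᵀ

Let N = A − (3)·I. We want v_2 with N^2 v_2 = 0 but N^1 v_2 ≠ 0; then v_{j-1} := N · v_j for j = 2, …, 2.

Pick v_2 = (1, 0, 0, 0)ᵀ.
Then v_1 = N · v_2 = (0, 0, 2, -2)ᵀ.

Sanity check: (A − (3)·I) v_1 = (0, 0, 0, 0)ᵀ = 0. ✓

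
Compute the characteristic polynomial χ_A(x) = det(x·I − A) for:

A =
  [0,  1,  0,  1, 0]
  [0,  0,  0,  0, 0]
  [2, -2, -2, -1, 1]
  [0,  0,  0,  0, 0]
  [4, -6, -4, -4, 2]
x^5

Expanding det(x·I − A) (e.g. by cofactor expansion or by noting that A is similar to its Jordan form J, which has the same characteristic polynomial as A) gives
  χ_A(x) = x^5
which factors as x^5. The eigenvalues (with algebraic multiplicities) are λ = 0 with multiplicity 5.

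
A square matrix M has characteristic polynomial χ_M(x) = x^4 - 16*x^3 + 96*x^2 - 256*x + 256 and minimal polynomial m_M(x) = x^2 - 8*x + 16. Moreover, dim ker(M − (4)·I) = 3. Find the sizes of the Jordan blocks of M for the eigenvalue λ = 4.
Block sizes for λ = 4: [2, 1, 1]

Step 1 — from the characteristic polynomial, algebraic multiplicity of λ = 4 is 4. From dim ker(M − (4)·I) = 3, there are exactly 3 Jordan blocks for λ = 4.
Step 2 — from the minimal polynomial, the factor (x − 4)^2 tells us the largest block for λ = 4 has size 2.
Step 3 — with total size 4, 3 blocks, and largest block 2, the block sizes (in nonincreasing order) are [2, 1, 1].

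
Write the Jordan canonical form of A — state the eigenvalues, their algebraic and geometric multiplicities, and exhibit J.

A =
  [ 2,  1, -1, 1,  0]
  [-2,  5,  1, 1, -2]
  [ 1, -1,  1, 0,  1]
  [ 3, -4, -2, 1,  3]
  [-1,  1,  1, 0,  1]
J_2(2) ⊕ J_2(2) ⊕ J_1(2)

The characteristic polynomial is
  det(x·I − A) = x^5 - 10*x^4 + 40*x^3 - 80*x^2 + 80*x - 32 = (x - 2)^5

Eigenvalues and multiplicities (the geometric multiplicity of λ is n − rank(A − λI), which equals the number of Jordan blocks for λ):
  λ = 2: algebraic multiplicity = 5, geometric multiplicity = 3

Determining the block sizes for each eigenvalue:
  λ = 2: with am = 5 and gm = 3, the partition is not yet determined (e.g. several partitions of 5 into 3 parts exist). Let N = A − (2)·I. Computing rank(N^1) = 2, rank(N^2) = 0; the number of blocks of size ≥ j is rank(N^{j−1}) − rank(N^j), giving [3, 2]. So we have 2 block(s) of size 2, 1 block(s) of size 1 → block sizes [2, 2, 1]

Assembling the blocks gives a Jordan form
J =
  [2, 1, 0, 0, 0]
  [0, 2, 0, 0, 0]
  [0, 0, 2, 1, 0]
  [0, 0, 0, 2, 0]
  [0, 0, 0, 0, 2]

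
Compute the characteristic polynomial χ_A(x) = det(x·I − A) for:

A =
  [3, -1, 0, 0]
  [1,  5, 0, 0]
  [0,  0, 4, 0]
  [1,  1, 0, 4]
x^4 - 16*x^3 + 96*x^2 - 256*x + 256

Expanding det(x·I − A) (e.g. by cofactor expansion or by noting that A is similar to its Jordan form J, which has the same characteristic polynomial as A) gives
  χ_A(x) = x^4 - 16*x^3 + 96*x^2 - 256*x + 256
which factors as (x - 4)^4. The eigenvalues (with algebraic multiplicities) are λ = 4 with multiplicity 4.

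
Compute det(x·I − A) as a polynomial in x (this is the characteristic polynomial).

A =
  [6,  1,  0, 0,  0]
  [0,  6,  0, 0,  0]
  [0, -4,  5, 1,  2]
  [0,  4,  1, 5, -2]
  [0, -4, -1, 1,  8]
x^5 - 30*x^4 + 360*x^3 - 2160*x^2 + 6480*x - 7776

Expanding det(x·I − A) (e.g. by cofactor expansion or by noting that A is similar to its Jordan form J, which has the same characteristic polynomial as A) gives
  χ_A(x) = x^5 - 30*x^4 + 360*x^3 - 2160*x^2 + 6480*x - 7776
which factors as (x - 6)^5. The eigenvalues (with algebraic multiplicities) are λ = 6 with multiplicity 5.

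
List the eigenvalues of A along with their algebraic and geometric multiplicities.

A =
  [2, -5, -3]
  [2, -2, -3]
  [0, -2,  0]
λ = 0: alg = 3, geom = 1

Step 1 — factor the characteristic polynomial to read off the algebraic multiplicities:
  χ_A(x) = x^3

Step 2 — compute geometric multiplicities via the rank-nullity identity g(λ) = n − rank(A − λI):
  rank(A − (0)·I) = 2, so dim ker(A − (0)·I) = n − 2 = 1

Summary:
  λ = 0: algebraic multiplicity = 3, geometric multiplicity = 1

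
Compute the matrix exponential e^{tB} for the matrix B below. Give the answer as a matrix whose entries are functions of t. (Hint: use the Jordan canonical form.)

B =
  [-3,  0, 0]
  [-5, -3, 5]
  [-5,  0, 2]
e^{tB} =
  [exp(-3*t), 0, 0]
  [-exp(2*t) + exp(-3*t), exp(-3*t), exp(2*t) - exp(-3*t)]
  [-exp(2*t) + exp(-3*t), 0, exp(2*t)]

Strategy: write B = P · J · P⁻¹ where J is a Jordan canonical form, so e^{tB} = P · e^{tJ} · P⁻¹, and e^{tJ} can be computed block-by-block.

B has Jordan form
J =
  [-3,  0, 0]
  [ 0, -3, 0]
  [ 0,  0, 2]
(up to reordering of blocks).

Per-block formulas:
  For a 1×1 block at λ = -3: exp(t · [-3]) = [e^(-3t)].
  For a 1×1 block at λ = 2: exp(t · [2]) = [e^(2t)].

After assembling e^{tJ} and conjugating by P, we get:

e^{tB} =
  [exp(-3*t), 0, 0]
  [-exp(2*t) + exp(-3*t), exp(-3*t), exp(2*t) - exp(-3*t)]
  [-exp(2*t) + exp(-3*t), 0, exp(2*t)]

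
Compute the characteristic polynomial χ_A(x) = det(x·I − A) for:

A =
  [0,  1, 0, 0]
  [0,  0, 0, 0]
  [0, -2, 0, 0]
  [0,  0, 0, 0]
x^4

Expanding det(x·I − A) (e.g. by cofactor expansion or by noting that A is similar to its Jordan form J, which has the same characteristic polynomial as A) gives
  χ_A(x) = x^4
which factors as x^4. The eigenvalues (with algebraic multiplicities) are λ = 0 with multiplicity 4.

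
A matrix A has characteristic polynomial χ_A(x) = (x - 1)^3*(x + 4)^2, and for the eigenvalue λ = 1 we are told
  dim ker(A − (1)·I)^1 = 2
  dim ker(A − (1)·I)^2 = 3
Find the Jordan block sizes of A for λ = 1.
Block sizes for λ = 1: [2, 1]

From the dimensions of kernels of powers, the number of Jordan blocks of size at least j is d_j − d_{j−1} where d_j = dim ker(N^j) (with d_0 = 0). Computing the differences gives [2, 1].
The number of blocks of size exactly k is (#blocks of size ≥ k) − (#blocks of size ≥ k + 1), so the partition is: 1 block(s) of size 1, 1 block(s) of size 2.
In nonincreasing order the block sizes are [2, 1].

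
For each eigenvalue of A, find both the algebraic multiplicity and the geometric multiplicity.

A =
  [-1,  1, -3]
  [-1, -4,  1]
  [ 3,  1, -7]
λ = -4: alg = 3, geom = 1

Step 1 — factor the characteristic polynomial to read off the algebraic multiplicities:
  χ_A(x) = (x + 4)^3

Step 2 — compute geometric multiplicities via the rank-nullity identity g(λ) = n − rank(A − λI):
  rank(A − (-4)·I) = 2, so dim ker(A − (-4)·I) = n − 2 = 1

Summary:
  λ = -4: algebraic multiplicity = 3, geometric multiplicity = 1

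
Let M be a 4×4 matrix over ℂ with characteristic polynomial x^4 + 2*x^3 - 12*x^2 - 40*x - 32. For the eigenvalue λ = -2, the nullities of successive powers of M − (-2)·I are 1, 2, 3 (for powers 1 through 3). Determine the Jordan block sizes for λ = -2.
Block sizes for λ = -2: [3]

From the dimensions of kernels of powers, the number of Jordan blocks of size at least j is d_j − d_{j−1} where d_j = dim ker(N^j) (with d_0 = 0). Computing the differences gives [1, 1, 1].
The number of blocks of size exactly k is (#blocks of size ≥ k) − (#blocks of size ≥ k + 1), so the partition is: 1 block(s) of size 3.
In nonincreasing order the block sizes are [3].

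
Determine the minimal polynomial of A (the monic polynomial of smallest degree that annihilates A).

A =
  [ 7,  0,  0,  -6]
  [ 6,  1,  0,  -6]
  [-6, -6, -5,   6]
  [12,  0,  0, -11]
x^2 + 4*x - 5

The characteristic polynomial is χ_A(x) = (x - 1)^2*(x + 5)^2, so the eigenvalues are known. The minimal polynomial is
  m_A(x) = Π_λ (x − λ)^{k_λ}
where k_λ is the size of the *largest* Jordan block for λ (equivalently, the smallest k with (A − λI)^k v = 0 for every generalised eigenvector v of λ).

  λ = -5: largest Jordan block has size 1, contributing (x + 5)
  λ = 1: largest Jordan block has size 1, contributing (x − 1)

So m_A(x) = (x - 1)*(x + 5) = x^2 + 4*x - 5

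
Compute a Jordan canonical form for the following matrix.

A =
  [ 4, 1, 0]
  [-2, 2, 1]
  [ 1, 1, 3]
J_3(3)

The characteristic polynomial is
  det(x·I − A) = x^3 - 9*x^2 + 27*x - 27 = (x - 3)^3

Eigenvalues and multiplicities (the geometric multiplicity of λ is n − rank(A − λI), which equals the number of Jordan blocks for λ):
  λ = 3: algebraic multiplicity = 3, geometric multiplicity = 1

Determining the block sizes for each eigenvalue:
  λ = 3: one block (gm = 1), so the single block has size am = 3 → block sizes [3]

Assembling the blocks gives a Jordan form
J =
  [3, 1, 0]
  [0, 3, 1]
  [0, 0, 3]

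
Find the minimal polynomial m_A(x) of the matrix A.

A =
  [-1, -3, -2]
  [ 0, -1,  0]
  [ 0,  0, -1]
x^2 + 2*x + 1

The characteristic polynomial is χ_A(x) = (x + 1)^3, so the eigenvalues are known. The minimal polynomial is
  m_A(x) = Π_λ (x − λ)^{k_λ}
where k_λ is the size of the *largest* Jordan block for λ (equivalently, the smallest k with (A − λI)^k v = 0 for every generalised eigenvector v of λ).

  λ = -1: largest Jordan block has size 2, contributing (x + 1)^2

So m_A(x) = (x + 1)^2 = x^2 + 2*x + 1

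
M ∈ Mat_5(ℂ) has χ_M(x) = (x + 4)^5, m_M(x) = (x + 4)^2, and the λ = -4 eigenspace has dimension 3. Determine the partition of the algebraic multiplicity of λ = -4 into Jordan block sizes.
Block sizes for λ = -4: [2, 2, 1]

Step 1 — from the characteristic polynomial, algebraic multiplicity of λ = -4 is 5. From dim ker(M − (-4)·I) = 3, there are exactly 3 Jordan blocks for λ = -4.
Step 2 — from the minimal polynomial, the factor (x + 4)^2 tells us the largest block for λ = -4 has size 2.
Step 3 — with total size 5, 3 blocks, and largest block 2, the block sizes (in nonincreasing order) are [2, 2, 1].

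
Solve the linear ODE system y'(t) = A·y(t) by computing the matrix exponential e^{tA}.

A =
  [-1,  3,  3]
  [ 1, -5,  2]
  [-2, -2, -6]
e^{tA} =
  [3*t^2*exp(-4*t) + 3*t*exp(-4*t) + exp(-4*t), 3*t*exp(-4*t), 9*t^2*exp(-4*t)/2 + 3*t*exp(-4*t)]
  [-t^2*exp(-4*t) + t*exp(-4*t), -t*exp(-4*t) + exp(-4*t), -3*t^2*exp(-4*t)/2 + 2*t*exp(-4*t)]
  [-2*t^2*exp(-4*t) - 2*t*exp(-4*t), -2*t*exp(-4*t), -3*t^2*exp(-4*t) - 2*t*exp(-4*t) + exp(-4*t)]

Strategy: write A = P · J · P⁻¹ where J is a Jordan canonical form, so e^{tA} = P · e^{tJ} · P⁻¹, and e^{tJ} can be computed block-by-block.

A has Jordan form
J =
  [-4,  1,  0]
  [ 0, -4,  1]
  [ 0,  0, -4]
(up to reordering of blocks).

Per-block formulas:
  For a 3×3 Jordan block J_3(-4): exp(t · J_3(-4)) = e^(-4t)·(I + t·N + (t^2/2)·N^2), where N is the 3×3 nilpotent shift.

After assembling e^{tJ} and conjugating by P, we get:

e^{tA} =
  [3*t^2*exp(-4*t) + 3*t*exp(-4*t) + exp(-4*t), 3*t*exp(-4*t), 9*t^2*exp(-4*t)/2 + 3*t*exp(-4*t)]
  [-t^2*exp(-4*t) + t*exp(-4*t), -t*exp(-4*t) + exp(-4*t), -3*t^2*exp(-4*t)/2 + 2*t*exp(-4*t)]
  [-2*t^2*exp(-4*t) - 2*t*exp(-4*t), -2*t*exp(-4*t), -3*t^2*exp(-4*t) - 2*t*exp(-4*t) + exp(-4*t)]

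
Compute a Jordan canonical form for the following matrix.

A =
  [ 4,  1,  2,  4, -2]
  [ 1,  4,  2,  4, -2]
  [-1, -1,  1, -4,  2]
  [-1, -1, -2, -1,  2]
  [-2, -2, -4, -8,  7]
J_2(3) ⊕ J_1(3) ⊕ J_1(3) ⊕ J_1(3)

The characteristic polynomial is
  det(x·I − A) = x^5 - 15*x^4 + 90*x^3 - 270*x^2 + 405*x - 243 = (x - 3)^5

Eigenvalues and multiplicities (the geometric multiplicity of λ is n − rank(A − λI), which equals the number of Jordan blocks for λ):
  λ = 3: algebraic multiplicity = 5, geometric multiplicity = 4

Determining the block sizes for each eigenvalue:
  λ = 3: 4 blocks summing to 5 forces exactly one block of size 2 and the rest size 1 → block sizes [2, 1, 1, 1]

Assembling the blocks gives a Jordan form
J =
  [3, 1, 0, 0, 0]
  [0, 3, 0, 0, 0]
  [0, 0, 3, 0, 0]
  [0, 0, 0, 3, 0]
  [0, 0, 0, 0, 3]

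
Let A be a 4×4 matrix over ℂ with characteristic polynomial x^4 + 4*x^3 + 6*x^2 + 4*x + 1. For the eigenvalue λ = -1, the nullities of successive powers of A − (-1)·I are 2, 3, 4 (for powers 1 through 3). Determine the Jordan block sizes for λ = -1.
Block sizes for λ = -1: [3, 1]

From the dimensions of kernels of powers, the number of Jordan blocks of size at least j is d_j − d_{j−1} where d_j = dim ker(N^j) (with d_0 = 0). Computing the differences gives [2, 1, 1].
The number of blocks of size exactly k is (#blocks of size ≥ k) − (#blocks of size ≥ k + 1), so the partition is: 1 block(s) of size 1, 1 block(s) of size 3.
In nonincreasing order the block sizes are [3, 1].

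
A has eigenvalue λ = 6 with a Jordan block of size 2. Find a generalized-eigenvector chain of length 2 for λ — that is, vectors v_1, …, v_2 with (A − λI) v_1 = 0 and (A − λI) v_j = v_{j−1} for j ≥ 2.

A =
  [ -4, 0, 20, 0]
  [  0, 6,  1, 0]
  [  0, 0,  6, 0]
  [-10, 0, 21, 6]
A Jordan chain for λ = 6 of length 2:
v_1 = (0, 1, 0, 1)ᵀ
v_2 = (2, 0, 1, 0)ᵀ

Let N = A − (6)·I. We want v_2 with N^2 v_2 = 0 but N^1 v_2 ≠ 0; then v_{j-1} := N · v_j for j = 2, …, 2.

Pick v_2 = (2, 0, 1, 0)ᵀ.
Then v_1 = N · v_2 = (0, 1, 0, 1)ᵀ.

Sanity check: (A − (6)·I) v_1 = (0, 0, 0, 0)ᵀ = 0. ✓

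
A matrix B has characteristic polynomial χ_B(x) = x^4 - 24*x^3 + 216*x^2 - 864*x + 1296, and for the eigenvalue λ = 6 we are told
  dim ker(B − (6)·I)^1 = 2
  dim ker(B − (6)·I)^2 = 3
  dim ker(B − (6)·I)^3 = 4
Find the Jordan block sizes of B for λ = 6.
Block sizes for λ = 6: [3, 1]

From the dimensions of kernels of powers, the number of Jordan blocks of size at least j is d_j − d_{j−1} where d_j = dim ker(N^j) (with d_0 = 0). Computing the differences gives [2, 1, 1].
The number of blocks of size exactly k is (#blocks of size ≥ k) − (#blocks of size ≥ k + 1), so the partition is: 1 block(s) of size 1, 1 block(s) of size 3.
In nonincreasing order the block sizes are [3, 1].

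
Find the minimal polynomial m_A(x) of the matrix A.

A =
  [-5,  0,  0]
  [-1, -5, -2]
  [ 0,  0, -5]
x^2 + 10*x + 25

The characteristic polynomial is χ_A(x) = (x + 5)^3, so the eigenvalues are known. The minimal polynomial is
  m_A(x) = Π_λ (x − λ)^{k_λ}
where k_λ is the size of the *largest* Jordan block for λ (equivalently, the smallest k with (A − λI)^k v = 0 for every generalised eigenvector v of λ).

  λ = -5: largest Jordan block has size 2, contributing (x + 5)^2

So m_A(x) = (x + 5)^2 = x^2 + 10*x + 25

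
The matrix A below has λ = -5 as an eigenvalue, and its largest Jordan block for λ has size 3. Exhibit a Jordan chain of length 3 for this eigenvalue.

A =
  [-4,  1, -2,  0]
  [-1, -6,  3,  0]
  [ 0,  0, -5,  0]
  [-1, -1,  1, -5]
A Jordan chain for λ = -5 of length 3:
v_1 = (1, -1, 0, -1)ᵀ
v_2 = (-2, 3, 0, 1)ᵀ
v_3 = (0, 0, 1, 0)ᵀ

Let N = A − (-5)·I. We want v_3 with N^3 v_3 = 0 but N^2 v_3 ≠ 0; then v_{j-1} := N · v_j for j = 3, …, 2.

Pick v_3 = (0, 0, 1, 0)ᵀ.
Then v_2 = N · v_3 = (-2, 3, 0, 1)ᵀ.
Then v_1 = N · v_2 = (1, -1, 0, -1)ᵀ.

Sanity check: (A − (-5)·I) v_1 = (0, 0, 0, 0)ᵀ = 0. ✓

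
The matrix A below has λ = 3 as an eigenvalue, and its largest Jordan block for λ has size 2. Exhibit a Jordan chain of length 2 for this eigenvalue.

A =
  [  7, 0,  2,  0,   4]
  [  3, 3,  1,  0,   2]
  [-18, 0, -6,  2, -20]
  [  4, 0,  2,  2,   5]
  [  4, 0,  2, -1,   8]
A Jordan chain for λ = 3 of length 2:
v_1 = (0, 1, 0, 0, 0)ᵀ
v_2 = (1, 0, -2, 0, 0)ᵀ

Let N = A − (3)·I. We want v_2 with N^2 v_2 = 0 but N^1 v_2 ≠ 0; then v_{j-1} := N · v_j for j = 2, …, 2.

Pick v_2 = (1, 0, -2, 0, 0)ᵀ.
Then v_1 = N · v_2 = (0, 1, 0, 0, 0)ᵀ.

Sanity check: (A − (3)·I) v_1 = (0, 0, 0, 0, 0)ᵀ = 0. ✓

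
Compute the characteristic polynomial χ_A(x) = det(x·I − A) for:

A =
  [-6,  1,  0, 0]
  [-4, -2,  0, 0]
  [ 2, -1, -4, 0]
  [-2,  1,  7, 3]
x^4 + 9*x^3 + 12*x^2 - 80*x - 192

Expanding det(x·I − A) (e.g. by cofactor expansion or by noting that A is similar to its Jordan form J, which has the same characteristic polynomial as A) gives
  χ_A(x) = x^4 + 9*x^3 + 12*x^2 - 80*x - 192
which factors as (x - 3)*(x + 4)^3. The eigenvalues (with algebraic multiplicities) are λ = -4 with multiplicity 3, λ = 3 with multiplicity 1.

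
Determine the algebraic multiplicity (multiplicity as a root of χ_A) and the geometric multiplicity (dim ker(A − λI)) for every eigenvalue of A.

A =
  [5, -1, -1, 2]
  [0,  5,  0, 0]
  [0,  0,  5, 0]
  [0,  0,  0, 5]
λ = 5: alg = 4, geom = 3

Step 1 — factor the characteristic polynomial to read off the algebraic multiplicities:
  χ_A(x) = (x - 5)^4

Step 2 — compute geometric multiplicities via the rank-nullity identity g(λ) = n − rank(A − λI):
  rank(A − (5)·I) = 1, so dim ker(A − (5)·I) = n − 1 = 3

Summary:
  λ = 5: algebraic multiplicity = 4, geometric multiplicity = 3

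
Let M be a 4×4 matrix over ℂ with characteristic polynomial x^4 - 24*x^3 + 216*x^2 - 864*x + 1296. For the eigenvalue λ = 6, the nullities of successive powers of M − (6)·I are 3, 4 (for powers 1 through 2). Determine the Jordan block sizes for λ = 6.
Block sizes for λ = 6: [2, 1, 1]

From the dimensions of kernels of powers, the number of Jordan blocks of size at least j is d_j − d_{j−1} where d_j = dim ker(N^j) (with d_0 = 0). Computing the differences gives [3, 1].
The number of blocks of size exactly k is (#blocks of size ≥ k) − (#blocks of size ≥ k + 1), so the partition is: 2 block(s) of size 1, 1 block(s) of size 2.
In nonincreasing order the block sizes are [2, 1, 1].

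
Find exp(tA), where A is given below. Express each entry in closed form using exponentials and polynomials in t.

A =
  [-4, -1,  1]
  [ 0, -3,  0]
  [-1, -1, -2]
e^{tA} =
  [-t*exp(-3*t) + exp(-3*t), -t*exp(-3*t), t*exp(-3*t)]
  [0, exp(-3*t), 0]
  [-t*exp(-3*t), -t*exp(-3*t), t*exp(-3*t) + exp(-3*t)]

Strategy: write A = P · J · P⁻¹ where J is a Jordan canonical form, so e^{tA} = P · e^{tJ} · P⁻¹, and e^{tJ} can be computed block-by-block.

A has Jordan form
J =
  [-3,  1,  0]
  [ 0, -3,  0]
  [ 0,  0, -3]
(up to reordering of blocks).

Per-block formulas:
  For a 2×2 Jordan block J_2(-3): exp(t · J_2(-3)) = e^(-3t)·(I + t·N), where N is the 2×2 nilpotent shift.
  For a 1×1 block at λ = -3: exp(t · [-3]) = [e^(-3t)].

After assembling e^{tJ} and conjugating by P, we get:

e^{tA} =
  [-t*exp(-3*t) + exp(-3*t), -t*exp(-3*t), t*exp(-3*t)]
  [0, exp(-3*t), 0]
  [-t*exp(-3*t), -t*exp(-3*t), t*exp(-3*t) + exp(-3*t)]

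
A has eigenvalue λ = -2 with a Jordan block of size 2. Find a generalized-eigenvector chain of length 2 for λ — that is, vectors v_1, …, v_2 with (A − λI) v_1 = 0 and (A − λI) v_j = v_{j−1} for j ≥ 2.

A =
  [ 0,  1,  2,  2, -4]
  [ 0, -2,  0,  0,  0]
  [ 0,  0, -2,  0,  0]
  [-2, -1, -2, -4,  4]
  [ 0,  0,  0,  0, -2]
A Jordan chain for λ = -2 of length 2:
v_1 = (2, 0, 0, -2, 0)ᵀ
v_2 = (1, 0, 0, 0, 0)ᵀ

Let N = A − (-2)·I. We want v_2 with N^2 v_2 = 0 but N^1 v_2 ≠ 0; then v_{j-1} := N · v_j for j = 2, …, 2.

Pick v_2 = (1, 0, 0, 0, 0)ᵀ.
Then v_1 = N · v_2 = (2, 0, 0, -2, 0)ᵀ.

Sanity check: (A − (-2)·I) v_1 = (0, 0, 0, 0, 0)ᵀ = 0. ✓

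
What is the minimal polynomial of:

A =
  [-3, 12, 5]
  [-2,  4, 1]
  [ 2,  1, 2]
x^3 - 3*x^2 + 3*x - 1

The characteristic polynomial is χ_A(x) = (x - 1)^3, so the eigenvalues are known. The minimal polynomial is
  m_A(x) = Π_λ (x − λ)^{k_λ}
where k_λ is the size of the *largest* Jordan block for λ (equivalently, the smallest k with (A − λI)^k v = 0 for every generalised eigenvector v of λ).

  λ = 1: largest Jordan block has size 3, contributing (x − 1)^3

So m_A(x) = (x - 1)^3 = x^3 - 3*x^2 + 3*x - 1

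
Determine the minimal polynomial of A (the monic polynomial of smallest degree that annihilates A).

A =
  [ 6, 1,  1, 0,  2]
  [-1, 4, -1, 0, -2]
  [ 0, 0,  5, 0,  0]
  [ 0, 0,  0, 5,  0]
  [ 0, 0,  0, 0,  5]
x^2 - 10*x + 25

The characteristic polynomial is χ_A(x) = (x - 5)^5, so the eigenvalues are known. The minimal polynomial is
  m_A(x) = Π_λ (x − λ)^{k_λ}
where k_λ is the size of the *largest* Jordan block for λ (equivalently, the smallest k with (A − λI)^k v = 0 for every generalised eigenvector v of λ).

  λ = 5: largest Jordan block has size 2, contributing (x − 5)^2

So m_A(x) = (x - 5)^2 = x^2 - 10*x + 25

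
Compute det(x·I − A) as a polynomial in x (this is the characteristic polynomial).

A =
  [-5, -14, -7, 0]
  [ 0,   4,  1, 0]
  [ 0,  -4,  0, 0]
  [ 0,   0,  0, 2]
x^4 - x^3 - 18*x^2 + 52*x - 40

Expanding det(x·I − A) (e.g. by cofactor expansion or by noting that A is similar to its Jordan form J, which has the same characteristic polynomial as A) gives
  χ_A(x) = x^4 - x^3 - 18*x^2 + 52*x - 40
which factors as (x - 2)^3*(x + 5). The eigenvalues (with algebraic multiplicities) are λ = -5 with multiplicity 1, λ = 2 with multiplicity 3.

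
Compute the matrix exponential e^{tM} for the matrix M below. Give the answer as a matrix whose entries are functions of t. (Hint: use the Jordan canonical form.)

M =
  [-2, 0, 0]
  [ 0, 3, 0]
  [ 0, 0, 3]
e^{tM} =
  [exp(-2*t), 0, 0]
  [0, exp(3*t), 0]
  [0, 0, exp(3*t)]

Strategy: write M = P · J · P⁻¹ where J is a Jordan canonical form, so e^{tM} = P · e^{tJ} · P⁻¹, and e^{tJ} can be computed block-by-block.

M has Jordan form
J =
  [-2, 0, 0]
  [ 0, 3, 0]
  [ 0, 0, 3]
(up to reordering of blocks).

Per-block formulas:
  For a 1×1 block at λ = 3: exp(t · [3]) = [e^(3t)].
  For a 1×1 block at λ = -2: exp(t · [-2]) = [e^(-2t)].

After assembling e^{tJ} and conjugating by P, we get:

e^{tM} =
  [exp(-2*t), 0, 0]
  [0, exp(3*t), 0]
  [0, 0, exp(3*t)]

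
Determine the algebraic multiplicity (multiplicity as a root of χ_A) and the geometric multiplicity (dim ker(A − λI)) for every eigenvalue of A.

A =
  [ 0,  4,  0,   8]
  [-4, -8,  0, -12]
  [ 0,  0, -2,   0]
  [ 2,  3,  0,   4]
λ = -2: alg = 3, geom = 2; λ = 0: alg = 1, geom = 1

Step 1 — factor the characteristic polynomial to read off the algebraic multiplicities:
  χ_A(x) = x*(x + 2)^3

Step 2 — compute geometric multiplicities via the rank-nullity identity g(λ) = n − rank(A − λI):
  rank(A − (-2)·I) = 2, so dim ker(A − (-2)·I) = n − 2 = 2
  rank(A − (0)·I) = 3, so dim ker(A − (0)·I) = n − 3 = 1

Summary:
  λ = -2: algebraic multiplicity = 3, geometric multiplicity = 2
  λ = 0: algebraic multiplicity = 1, geometric multiplicity = 1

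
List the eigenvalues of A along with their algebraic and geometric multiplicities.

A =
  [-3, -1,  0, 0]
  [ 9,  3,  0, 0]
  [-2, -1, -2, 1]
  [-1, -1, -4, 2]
λ = 0: alg = 4, geom = 2

Step 1 — factor the characteristic polynomial to read off the algebraic multiplicities:
  χ_A(x) = x^4

Step 2 — compute geometric multiplicities via the rank-nullity identity g(λ) = n − rank(A − λI):
  rank(A − (0)·I) = 2, so dim ker(A − (0)·I) = n − 2 = 2

Summary:
  λ = 0: algebraic multiplicity = 4, geometric multiplicity = 2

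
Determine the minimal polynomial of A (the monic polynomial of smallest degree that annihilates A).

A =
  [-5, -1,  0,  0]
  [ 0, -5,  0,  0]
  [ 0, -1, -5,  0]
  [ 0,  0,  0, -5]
x^2 + 10*x + 25

The characteristic polynomial is χ_A(x) = (x + 5)^4, so the eigenvalues are known. The minimal polynomial is
  m_A(x) = Π_λ (x − λ)^{k_λ}
where k_λ is the size of the *largest* Jordan block for λ (equivalently, the smallest k with (A − λI)^k v = 0 for every generalised eigenvector v of λ).

  λ = -5: largest Jordan block has size 2, contributing (x + 5)^2

So m_A(x) = (x + 5)^2 = x^2 + 10*x + 25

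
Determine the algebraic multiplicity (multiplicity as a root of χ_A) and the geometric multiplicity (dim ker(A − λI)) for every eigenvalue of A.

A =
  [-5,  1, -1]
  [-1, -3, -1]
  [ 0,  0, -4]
λ = -4: alg = 3, geom = 2

Step 1 — factor the characteristic polynomial to read off the algebraic multiplicities:
  χ_A(x) = (x + 4)^3

Step 2 — compute geometric multiplicities via the rank-nullity identity g(λ) = n − rank(A − λI):
  rank(A − (-4)·I) = 1, so dim ker(A − (-4)·I) = n − 1 = 2

Summary:
  λ = -4: algebraic multiplicity = 3, geometric multiplicity = 2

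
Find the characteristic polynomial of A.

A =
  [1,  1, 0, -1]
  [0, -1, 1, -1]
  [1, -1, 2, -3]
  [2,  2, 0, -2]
x^4

Expanding det(x·I − A) (e.g. by cofactor expansion or by noting that A is similar to its Jordan form J, which has the same characteristic polynomial as A) gives
  χ_A(x) = x^4
which factors as x^4. The eigenvalues (with algebraic multiplicities) are λ = 0 with multiplicity 4.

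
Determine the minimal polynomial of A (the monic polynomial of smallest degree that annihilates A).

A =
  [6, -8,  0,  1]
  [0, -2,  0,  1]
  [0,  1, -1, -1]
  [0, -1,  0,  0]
x^3 - 4*x^2 - 11*x - 6

The characteristic polynomial is χ_A(x) = (x - 6)*(x + 1)^3, so the eigenvalues are known. The minimal polynomial is
  m_A(x) = Π_λ (x − λ)^{k_λ}
where k_λ is the size of the *largest* Jordan block for λ (equivalently, the smallest k with (A − λI)^k v = 0 for every generalised eigenvector v of λ).

  λ = -1: largest Jordan block has size 2, contributing (x + 1)^2
  λ = 6: largest Jordan block has size 1, contributing (x − 6)

So m_A(x) = (x - 6)*(x + 1)^2 = x^3 - 4*x^2 - 11*x - 6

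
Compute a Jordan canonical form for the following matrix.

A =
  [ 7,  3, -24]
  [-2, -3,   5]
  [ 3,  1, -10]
J_3(-2)

The characteristic polynomial is
  det(x·I − A) = x^3 + 6*x^2 + 12*x + 8 = (x + 2)^3

Eigenvalues and multiplicities (the geometric multiplicity of λ is n − rank(A − λI), which equals the number of Jordan blocks for λ):
  λ = -2: algebraic multiplicity = 3, geometric multiplicity = 1

Determining the block sizes for each eigenvalue:
  λ = -2: one block (gm = 1), so the single block has size am = 3 → block sizes [3]

Assembling the blocks gives a Jordan form
J =
  [-2,  1,  0]
  [ 0, -2,  1]
  [ 0,  0, -2]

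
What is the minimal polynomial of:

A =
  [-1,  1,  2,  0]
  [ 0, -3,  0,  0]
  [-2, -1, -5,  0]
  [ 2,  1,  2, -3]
x^2 + 6*x + 9

The characteristic polynomial is χ_A(x) = (x + 3)^4, so the eigenvalues are known. The minimal polynomial is
  m_A(x) = Π_λ (x − λ)^{k_λ}
where k_λ is the size of the *largest* Jordan block for λ (equivalently, the smallest k with (A − λI)^k v = 0 for every generalised eigenvector v of λ).

  λ = -3: largest Jordan block has size 2, contributing (x + 3)^2

So m_A(x) = (x + 3)^2 = x^2 + 6*x + 9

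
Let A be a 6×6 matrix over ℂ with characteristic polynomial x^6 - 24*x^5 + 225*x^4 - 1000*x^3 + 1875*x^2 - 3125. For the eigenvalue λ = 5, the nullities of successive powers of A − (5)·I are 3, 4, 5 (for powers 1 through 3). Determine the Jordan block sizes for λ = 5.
Block sizes for λ = 5: [3, 1, 1]

From the dimensions of kernels of powers, the number of Jordan blocks of size at least j is d_j − d_{j−1} where d_j = dim ker(N^j) (with d_0 = 0). Computing the differences gives [3, 1, 1].
The number of blocks of size exactly k is (#blocks of size ≥ k) − (#blocks of size ≥ k + 1), so the partition is: 2 block(s) of size 1, 1 block(s) of size 3.
In nonincreasing order the block sizes are [3, 1, 1].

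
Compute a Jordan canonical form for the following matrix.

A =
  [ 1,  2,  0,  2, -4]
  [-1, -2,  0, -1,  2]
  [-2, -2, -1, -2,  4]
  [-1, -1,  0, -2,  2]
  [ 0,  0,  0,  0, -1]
J_2(-1) ⊕ J_1(-1) ⊕ J_1(-1) ⊕ J_1(-1)

The characteristic polynomial is
  det(x·I − A) = x^5 + 5*x^4 + 10*x^3 + 10*x^2 + 5*x + 1 = (x + 1)^5

Eigenvalues and multiplicities (the geometric multiplicity of λ is n − rank(A − λI), which equals the number of Jordan blocks for λ):
  λ = -1: algebraic multiplicity = 5, geometric multiplicity = 4

Determining the block sizes for each eigenvalue:
  λ = -1: 4 blocks summing to 5 forces exactly one block of size 2 and the rest size 1 → block sizes [2, 1, 1, 1]

Assembling the blocks gives a Jordan form
J =
  [-1,  1,  0,  0,  0]
  [ 0, -1,  0,  0,  0]
  [ 0,  0, -1,  0,  0]
  [ 0,  0,  0, -1,  0]
  [ 0,  0,  0,  0, -1]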